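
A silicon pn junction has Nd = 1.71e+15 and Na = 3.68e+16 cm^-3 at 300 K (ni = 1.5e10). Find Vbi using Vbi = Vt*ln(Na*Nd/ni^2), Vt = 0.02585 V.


Step 1: Compute Na*Nd/ni^2 = 3.68e+16 * 1.71e+15 / (1.5e10)^2 = 2.7968e+11
Step 2: ln(2.7968e+11) = 26.3569
Step 3: Vbi = 0.02585 * 26.3569 = 0.681 V

0.681


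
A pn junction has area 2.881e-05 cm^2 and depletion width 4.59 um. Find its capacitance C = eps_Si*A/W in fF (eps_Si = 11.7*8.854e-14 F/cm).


Step 1: eps_Si = 11.7 * 8.854e-14 = 1.035918e-12 F/cm
Step 2: W in cm = 4.59 * 1e-4 = 4.59e-04 cm
Step 3: C = 1.035918e-12 * 2.881e-05 / 4.59e-04 = 6.502135e-14 F
Step 4: C = 65.02 fF

65.02


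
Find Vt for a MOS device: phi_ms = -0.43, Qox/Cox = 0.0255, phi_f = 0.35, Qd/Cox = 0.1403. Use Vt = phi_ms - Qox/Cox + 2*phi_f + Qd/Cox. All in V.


Step 1: Vt = phi_ms - Qox/Cox + 2*phi_f + Qd/Cox
Step 2: Vt = -0.43 - 0.0255 + 2*0.35 + 0.1403
Step 3: Vt = -0.43 - 0.0255 + 0.7 + 0.1403
Step 4: Vt = 0.3848 V

0.3848


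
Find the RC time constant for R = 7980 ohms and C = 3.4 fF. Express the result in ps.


Step 1: tau = R * C
Step 2: tau = 7980 * 3.4 fF = 7980 * 3.4e-15 F
Step 3: tau = 2.7132e-11 s = 27.132 ps

27.132


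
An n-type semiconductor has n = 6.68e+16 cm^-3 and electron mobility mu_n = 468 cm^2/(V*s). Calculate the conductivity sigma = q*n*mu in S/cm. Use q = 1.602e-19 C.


Step 1: sigma = q * n * mu
Step 2: sigma = 1.602e-19 * 6.68e+16 * 468
Step 3: sigma = 5.008e+00 S/cm

5.008e+00


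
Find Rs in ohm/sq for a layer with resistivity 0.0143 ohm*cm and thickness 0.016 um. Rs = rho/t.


Step 1: Convert thickness to cm: t = 0.016 um = 1.6000e-06 cm
Step 2: Rs = rho / t = 0.0143 / 1.6000e-06
Step 3: Rs = 8937.5 ohm/sq

8937.5


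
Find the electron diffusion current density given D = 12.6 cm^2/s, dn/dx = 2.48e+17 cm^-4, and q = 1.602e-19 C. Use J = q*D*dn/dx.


Step 1: J = q * D * (dn/dx)
Step 2: J = 1.602e-19 * 12.6 * 2.48e+17
Step 3: J = 5.01e-01 A/cm^2

5.01e-01


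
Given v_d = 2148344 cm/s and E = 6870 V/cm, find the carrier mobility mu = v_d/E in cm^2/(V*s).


Step 1: mu = v_d / E
Step 2: mu = 2148344 / 6870
Step 3: mu = 312.71 cm^2/(V*s)

312.71


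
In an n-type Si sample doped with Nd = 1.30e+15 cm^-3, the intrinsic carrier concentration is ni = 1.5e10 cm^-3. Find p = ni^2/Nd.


Step 1: Since Nd >> ni, n ≈ Nd = 1.30e+15 cm^-3
Step 2: p = ni^2 / n = (1.5e10)^2 / 1.30e+15
Step 3: p = 2.25e20 / 1.30e+15 = 1.73e+05 cm^-3

1.73e+05


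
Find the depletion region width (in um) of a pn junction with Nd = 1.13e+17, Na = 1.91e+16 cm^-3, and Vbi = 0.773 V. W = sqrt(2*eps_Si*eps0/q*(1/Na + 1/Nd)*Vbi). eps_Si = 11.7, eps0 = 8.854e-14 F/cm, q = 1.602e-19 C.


Step 1: 1/Na + 1/Nd = 1/1.91e+16 + 1/1.13e+17 = 6.12056e-17
Step 2: 2*eps*eps0/q = 2*11.7*8.854e-14/1.602e-19 = 1.293281e+07
Step 3: W^2 = 1.293281e+07 * 6.12056e-17 * 0.773 = 6.11876e-10
Step 4: W = sqrt(6.11876e-10) = 2.474e-05 cm = 0.2474 um

0.2474


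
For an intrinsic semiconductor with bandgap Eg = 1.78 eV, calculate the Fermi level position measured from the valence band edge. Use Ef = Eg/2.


Step 1: For an intrinsic semiconductor, the Fermi level sits at midgap.
Step 2: Ef = Eg / 2 = 1.78 / 2 = 0.89 eV

0.89


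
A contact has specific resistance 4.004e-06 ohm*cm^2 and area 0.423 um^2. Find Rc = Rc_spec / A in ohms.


Step 1: Convert area to cm^2: 0.423 um^2 = 4.2300e-09 cm^2
Step 2: Rc = Rc_spec / A = 4.004e-06 / 4.2300e-09
Step 3: Rc = 9.47e+02 ohms

9.47e+02


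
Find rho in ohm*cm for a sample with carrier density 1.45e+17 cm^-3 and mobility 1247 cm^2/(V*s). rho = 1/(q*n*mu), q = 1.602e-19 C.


Step 1: sigma = q * n * mu = 1.602e-19 * 1.45e+17 * 1247 = 2.89666e+01 S/cm
Step 2: rho = 1 / sigma = 1 / 2.89666e+01 = 0.03452 ohm*cm

0.03452


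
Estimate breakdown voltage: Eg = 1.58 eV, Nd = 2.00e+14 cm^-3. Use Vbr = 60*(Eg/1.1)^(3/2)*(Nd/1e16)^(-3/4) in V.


Step 1: Eg/1.1 = 1.58/1.1 = 1.436364
Step 2: (Eg/1.1)^1.5 = 1.436364^1.5 = 1.721459
Step 3: (Nd/1e16)^(-0.75) = (0.02)^(-0.75) = 18.803015
Step 4: Vbr = 60 * 1.721459 * 18.803015 = 1942.1 V

1942.1


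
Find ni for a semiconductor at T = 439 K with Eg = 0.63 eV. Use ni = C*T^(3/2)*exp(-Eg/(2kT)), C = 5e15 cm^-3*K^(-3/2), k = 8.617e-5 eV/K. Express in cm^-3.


Step 1: Compute kT = 8.617e-5 * 439 = 0.03782863 eV
Step 2: Exponent = -Eg/(2kT) = -0.63/(2*0.03782863) = -8.32703
Step 3: T^(3/2) = 439^1.5 = 9198.07
Step 4: ni = 5e15 * 9198.07 * exp(-8.32703) = 1.11e+16 cm^-3

1.11e+16


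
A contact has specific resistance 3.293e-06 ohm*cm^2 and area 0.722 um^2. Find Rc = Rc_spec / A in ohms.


Step 1: Convert area to cm^2: 0.722 um^2 = 7.2200e-09 cm^2
Step 2: Rc = Rc_spec / A = 3.293e-06 / 7.2200e-09
Step 3: Rc = 4.56e+02 ohms

4.56e+02


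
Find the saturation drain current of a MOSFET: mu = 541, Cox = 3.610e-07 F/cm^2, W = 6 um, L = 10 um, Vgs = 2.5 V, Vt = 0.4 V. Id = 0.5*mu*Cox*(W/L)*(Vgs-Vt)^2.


Step 1: Overdrive voltage Vov = Vgs - Vt = 2.5 - 0.4 = 2.1 V
Step 2: W/L = 6/10 = 0.6
Step 3: Id = 0.5 * 541 * 3.610e-07 * 0.6 * 2.1^2
Step 4: Id = 2.58e-04 A

2.58e-04


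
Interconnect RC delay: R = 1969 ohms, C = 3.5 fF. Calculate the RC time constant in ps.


Step 1: tau = R * C
Step 2: tau = 1969 * 3.5 fF = 1969 * 3.5e-15 F
Step 3: tau = 6.8915e-12 s = 6.8915 ps

6.8915


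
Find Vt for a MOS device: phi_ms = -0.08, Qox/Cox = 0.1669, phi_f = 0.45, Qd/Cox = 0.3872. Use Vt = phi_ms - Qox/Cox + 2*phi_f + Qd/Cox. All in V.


Step 1: Vt = phi_ms - Qox/Cox + 2*phi_f + Qd/Cox
Step 2: Vt = -0.08 - 0.1669 + 2*0.45 + 0.3872
Step 3: Vt = -0.08 - 0.1669 + 0.9 + 0.3872
Step 4: Vt = 1.0403 V

1.0403


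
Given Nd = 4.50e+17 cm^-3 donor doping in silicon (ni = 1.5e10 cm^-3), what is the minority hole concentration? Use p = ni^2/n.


Step 1: Since Nd >> ni, n ≈ Nd = 4.50e+17 cm^-3
Step 2: p = ni^2 / n = (1.5e10)^2 / 4.50e+17
Step 3: p = 2.25e20 / 4.50e+17 = 5.00e+02 cm^-3

5.00e+02


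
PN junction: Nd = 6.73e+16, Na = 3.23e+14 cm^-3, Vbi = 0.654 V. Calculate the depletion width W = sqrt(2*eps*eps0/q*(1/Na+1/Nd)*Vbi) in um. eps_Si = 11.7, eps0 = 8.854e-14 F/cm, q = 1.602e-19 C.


Step 1: 1/Na + 1/Nd = 1/3.23e+14 + 1/6.73e+16 = 3.11083e-15
Step 2: 2*eps*eps0/q = 2*11.7*8.854e-14/1.602e-19 = 1.293281e+07
Step 3: W^2 = 1.293281e+07 * 3.11083e-15 * 0.654 = 2.63116e-08
Step 4: W = sqrt(2.63116e-08) = 1.622e-04 cm = 1.622 um

1.622


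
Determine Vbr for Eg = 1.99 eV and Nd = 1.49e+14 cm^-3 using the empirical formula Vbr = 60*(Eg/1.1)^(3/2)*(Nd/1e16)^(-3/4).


Step 1: Eg/1.1 = 1.99/1.1 = 1.809091
Step 2: (Eg/1.1)^1.5 = 1.809091^1.5 = 2.433272
Step 3: (Nd/1e16)^(-0.75) = (0.0149)^(-0.75) = 23.448243
Step 4: Vbr = 60 * 2.433272 * 23.448243 = 3423.4 V

3423.4


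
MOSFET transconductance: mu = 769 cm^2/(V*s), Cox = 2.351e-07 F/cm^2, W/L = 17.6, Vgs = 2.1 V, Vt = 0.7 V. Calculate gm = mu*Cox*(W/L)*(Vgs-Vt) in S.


Step 1: Vov = Vgs - Vt = 2.1 - 0.7 = 1.4 V
Step 2: gm = mu * Cox * (W/L) * Vov
Step 3: gm = 769 * 2.351e-07 * 17.6 * 1.4 = 4.45e-03 S

4.45e-03


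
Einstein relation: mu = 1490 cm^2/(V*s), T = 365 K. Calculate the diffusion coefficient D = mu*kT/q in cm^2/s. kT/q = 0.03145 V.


Step 1: D = mu * (kT/q)
Step 2: D = 1490 * 0.03145
Step 3: D = 46.86 cm^2/s

46.86


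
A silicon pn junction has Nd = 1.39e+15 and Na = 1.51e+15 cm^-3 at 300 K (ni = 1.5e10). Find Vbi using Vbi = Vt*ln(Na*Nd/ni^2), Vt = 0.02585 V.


Step 1: Compute Na*Nd/ni^2 = 1.51e+15 * 1.39e+15 / (1.5e10)^2 = 9.3284e+09
Step 2: ln(9.3284e+09) = 22.9563
Step 3: Vbi = 0.02585 * 22.9563 = 0.593 V

0.593


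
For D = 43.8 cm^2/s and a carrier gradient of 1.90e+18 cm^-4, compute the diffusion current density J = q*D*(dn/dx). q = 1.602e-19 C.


Step 1: J = q * D * (dn/dx)
Step 2: J = 1.602e-19 * 43.8 * 1.90e+18
Step 3: J = 1.33e+01 A/cm^2

1.33e+01


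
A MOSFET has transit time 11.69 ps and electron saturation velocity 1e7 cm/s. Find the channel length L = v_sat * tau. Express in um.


Step 1: tau in seconds = 11.69 ps * 1e-12 = 1.1690e-11 s
Step 2: L = v_sat * tau = 1e7 * 1.1690e-11 = 1.1690e-04 cm
Step 3: L in um = 1.1690e-04 * 1e4 = 1.169 um

1.169


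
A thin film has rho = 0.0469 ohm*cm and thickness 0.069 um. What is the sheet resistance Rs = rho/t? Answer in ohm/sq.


Step 1: Convert thickness to cm: t = 0.069 um = 6.9000e-06 cm
Step 2: Rs = rho / t = 0.0469 / 6.9000e-06
Step 3: Rs = 6797.1 ohm/sq

6797.1


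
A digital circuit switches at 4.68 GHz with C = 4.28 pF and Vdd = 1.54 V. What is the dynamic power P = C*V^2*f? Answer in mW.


Step 1: V^2 = 1.54^2 = 2.3716 V^2
Step 2: P = C*V^2*f = 4.28e-12 F * 2.3716 * 4.68e9 Hz
Step 3: P = 4.750409664e-02 W
Step 4: P = 47.504 mW

47.504


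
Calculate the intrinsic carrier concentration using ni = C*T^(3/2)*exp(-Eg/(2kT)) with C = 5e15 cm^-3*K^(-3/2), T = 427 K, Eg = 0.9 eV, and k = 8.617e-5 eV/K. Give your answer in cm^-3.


Step 1: Compute kT = 8.617e-5 * 427 = 0.03679459 eV
Step 2: Exponent = -Eg/(2kT) = -0.9/(2*0.03679459) = -12.23006
Step 3: T^(3/2) = 427^1.5 = 8823.52
Step 4: ni = 5e15 * 8823.52 * exp(-12.23006) = 2.15e+14 cm^-3

2.15e+14


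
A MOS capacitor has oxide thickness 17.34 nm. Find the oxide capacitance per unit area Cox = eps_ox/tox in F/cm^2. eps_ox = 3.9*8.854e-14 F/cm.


Step 1: eps_ox = 3.9 * 8.854e-14 = 3.45306e-13 F/cm
Step 2: tox in cm = 17.34 nm * 1e-7 = 1.7340e-06 cm
Step 3: Cox = 3.45306e-13 / 1.7340e-06 = 1.99e-07 F/cm^2

1.99e-07


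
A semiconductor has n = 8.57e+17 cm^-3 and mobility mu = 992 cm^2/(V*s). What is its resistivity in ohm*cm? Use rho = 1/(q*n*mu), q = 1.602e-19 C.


Step 1: sigma = q * n * mu = 1.602e-19 * 8.57e+17 * 992 = 1.36193e+02 S/cm
Step 2: rho = 1 / sigma = 1 / 1.36193e+02 = 0.007343 ohm*cm

0.007343


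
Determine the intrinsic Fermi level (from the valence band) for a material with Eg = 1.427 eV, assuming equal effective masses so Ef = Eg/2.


Step 1: For an intrinsic semiconductor, the Fermi level sits at midgap.
Step 2: Ef = Eg / 2 = 1.427 / 2 = 0.7135 eV

0.7135


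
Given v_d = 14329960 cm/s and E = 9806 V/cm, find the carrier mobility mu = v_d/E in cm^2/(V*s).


Step 1: mu = v_d / E
Step 2: mu = 14329960 / 9806
Step 3: mu = 1461.35 cm^2/(V*s)

1461.35


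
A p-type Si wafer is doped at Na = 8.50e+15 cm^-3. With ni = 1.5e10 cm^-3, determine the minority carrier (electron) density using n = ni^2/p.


Step 1: Majority hole concentration p ≈ Na = 8.50e+15 cm^-3
Step 2: n = ni^2 / Na = (1.5e10)^2 / 8.50e+15
Step 3: n = 2.65e+04 cm^-3

2.65e+04


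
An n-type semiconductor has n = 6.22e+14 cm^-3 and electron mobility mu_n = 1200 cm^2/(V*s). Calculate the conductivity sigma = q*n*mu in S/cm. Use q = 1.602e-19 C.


Step 1: sigma = q * n * mu
Step 2: sigma = 1.602e-19 * 6.22e+14 * 1200
Step 3: sigma = 1.196e-01 S/cm

1.196e-01


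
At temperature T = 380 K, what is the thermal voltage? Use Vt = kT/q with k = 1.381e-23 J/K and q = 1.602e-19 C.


Step 1: kT = 1.381e-23 * 380 = 5.2478e-21 J
Step 2: Vt = kT/q = 5.2478e-21 / 1.602e-19
Step 3: Vt = 0.03276 V

0.03276


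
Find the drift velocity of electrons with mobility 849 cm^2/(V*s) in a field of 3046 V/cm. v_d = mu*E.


Step 1: v_d = mu * E
Step 2: v_d = 849 * 3046 = 2586054
Step 3: v_d = 2.59e+06 cm/s

2.59e+06


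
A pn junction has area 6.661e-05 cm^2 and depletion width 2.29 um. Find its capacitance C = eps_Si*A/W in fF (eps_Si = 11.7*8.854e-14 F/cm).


Step 1: eps_Si = 11.7 * 8.854e-14 = 1.035918e-12 F/cm
Step 2: W in cm = 2.29 * 1e-4 = 2.29e-04 cm
Step 3: C = 1.035918e-12 * 6.661e-05 / 2.29e-04 = 3.013210e-13 F
Step 4: C = 301.32 fF

301.32


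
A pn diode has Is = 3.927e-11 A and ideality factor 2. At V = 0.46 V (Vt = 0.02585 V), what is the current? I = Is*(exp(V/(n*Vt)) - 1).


Step 1: V/(n*Vt) = 0.46/(2*0.02585) = 8.8975
Step 2: exp(8.8975) = 7.3137e+03
Step 3: I = 3.927e-11 * (7.3137e+03 - 1) = 2.87e-07 A

2.87e-07


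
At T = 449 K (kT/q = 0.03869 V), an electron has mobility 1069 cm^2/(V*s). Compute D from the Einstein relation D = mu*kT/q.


Step 1: D = mu * (kT/q)
Step 2: D = 1069 * 0.03869
Step 3: D = 41.36 cm^2/s

41.36


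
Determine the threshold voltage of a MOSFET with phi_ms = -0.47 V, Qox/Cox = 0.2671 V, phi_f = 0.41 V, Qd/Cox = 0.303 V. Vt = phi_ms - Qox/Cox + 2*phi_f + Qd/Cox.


Step 1: Vt = phi_ms - Qox/Cox + 2*phi_f + Qd/Cox
Step 2: Vt = -0.47 - 0.2671 + 2*0.41 + 0.303
Step 3: Vt = -0.47 - 0.2671 + 0.82 + 0.303
Step 4: Vt = 0.3859 V

0.3859


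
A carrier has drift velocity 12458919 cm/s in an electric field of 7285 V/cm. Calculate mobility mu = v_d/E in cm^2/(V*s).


Step 1: mu = v_d / E
Step 2: mu = 12458919 / 7285
Step 3: mu = 1710.22 cm^2/(V*s)

1710.22


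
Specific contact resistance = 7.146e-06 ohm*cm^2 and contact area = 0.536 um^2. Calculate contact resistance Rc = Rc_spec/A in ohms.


Step 1: Convert area to cm^2: 0.536 um^2 = 5.3600e-09 cm^2
Step 2: Rc = Rc_spec / A = 7.146e-06 / 5.3600e-09
Step 3: Rc = 1.33e+03 ohms

1.33e+03


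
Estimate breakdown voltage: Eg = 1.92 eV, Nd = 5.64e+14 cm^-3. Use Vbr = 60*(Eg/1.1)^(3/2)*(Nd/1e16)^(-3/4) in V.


Step 1: Eg/1.1 = 1.92/1.1 = 1.745455
Step 2: (Eg/1.1)^1.5 = 1.745455^1.5 = 2.306020
Step 3: (Nd/1e16)^(-0.75) = (0.0564)^(-0.75) = 8.640536
Step 4: Vbr = 60 * 2.306020 * 8.640536 = 1195.5 V

1195.5


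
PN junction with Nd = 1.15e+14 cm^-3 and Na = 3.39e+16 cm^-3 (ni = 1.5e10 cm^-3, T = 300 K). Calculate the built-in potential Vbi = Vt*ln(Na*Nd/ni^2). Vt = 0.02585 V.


Step 1: Compute Na*Nd/ni^2 = 3.39e+16 * 1.15e+14 / (1.5e10)^2 = 1.7327e+10
Step 2: ln(1.7327e+10) = 23.5755
Step 3: Vbi = 0.02585 * 23.5755 = 0.609 V

0.609


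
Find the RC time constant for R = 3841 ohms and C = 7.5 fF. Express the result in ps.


Step 1: tau = R * C
Step 2: tau = 3841 * 7.5 fF = 3841 * 7.5e-15 F
Step 3: tau = 2.88075e-11 s = 28.8075 ps

28.8075


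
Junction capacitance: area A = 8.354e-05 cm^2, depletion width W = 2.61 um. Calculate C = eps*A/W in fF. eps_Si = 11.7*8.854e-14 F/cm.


Step 1: eps_Si = 11.7 * 8.854e-14 = 1.035918e-12 F/cm
Step 2: W in cm = 2.61 * 1e-4 = 2.61e-04 cm
Step 3: C = 1.035918e-12 * 8.354e-05 / 2.61e-04 = 3.315731e-13 F
Step 4: C = 331.57 fF

331.57


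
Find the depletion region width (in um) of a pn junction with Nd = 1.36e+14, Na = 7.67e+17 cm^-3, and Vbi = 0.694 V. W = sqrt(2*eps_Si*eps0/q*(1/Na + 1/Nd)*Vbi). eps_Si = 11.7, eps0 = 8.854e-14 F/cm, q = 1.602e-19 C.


Step 1: 1/Na + 1/Nd = 1/7.67e+17 + 1/1.36e+14 = 7.35424e-15
Step 2: 2*eps*eps0/q = 2*11.7*8.854e-14/1.602e-19 = 1.293281e+07
Step 3: W^2 = 1.293281e+07 * 7.35424e-15 * 0.694 = 6.60070e-08
Step 4: W = sqrt(6.60070e-08) = 2.569e-04 cm = 2.569 um

2.569


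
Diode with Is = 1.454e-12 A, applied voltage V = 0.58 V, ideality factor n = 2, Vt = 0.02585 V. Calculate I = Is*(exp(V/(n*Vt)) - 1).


Step 1: V/(n*Vt) = 0.58/(2*0.02585) = 11.2186
Step 2: exp(11.2186) = 7.4503e+04
Step 3: I = 1.454e-12 * (7.4503e+04 - 1) = 1.08e-07 A

1.08e-07


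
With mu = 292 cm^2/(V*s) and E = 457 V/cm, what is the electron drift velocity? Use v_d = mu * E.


Step 1: v_d = mu * E
Step 2: v_d = 292 * 457 = 133444
Step 3: v_d = 1.33e+05 cm/s

1.33e+05


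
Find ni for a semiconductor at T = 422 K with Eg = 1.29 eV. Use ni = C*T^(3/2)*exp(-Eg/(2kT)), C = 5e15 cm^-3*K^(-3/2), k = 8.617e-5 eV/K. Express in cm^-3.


Step 1: Compute kT = 8.617e-5 * 422 = 0.03636374 eV
Step 2: Exponent = -Eg/(2kT) = -1.29/(2*0.03636374) = -17.73745
Step 3: T^(3/2) = 422^1.5 = 8668.99
Step 4: ni = 5e15 * 8668.99 * exp(-17.73745) = 8.58e+11 cm^-3

8.58e+11


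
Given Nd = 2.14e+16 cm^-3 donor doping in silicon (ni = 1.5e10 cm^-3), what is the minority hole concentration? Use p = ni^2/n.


Step 1: Since Nd >> ni, n ≈ Nd = 2.14e+16 cm^-3
Step 2: p = ni^2 / n = (1.5e10)^2 / 2.14e+16
Step 3: p = 2.25e20 / 2.14e+16 = 1.05e+04 cm^-3

1.05e+04


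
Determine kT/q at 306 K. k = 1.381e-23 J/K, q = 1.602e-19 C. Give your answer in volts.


Step 1: kT = 1.381e-23 * 306 = 4.22586e-21 J
Step 2: Vt = kT/q = 4.22586e-21 / 1.602e-19
Step 3: Vt = 0.02638 V

0.02638


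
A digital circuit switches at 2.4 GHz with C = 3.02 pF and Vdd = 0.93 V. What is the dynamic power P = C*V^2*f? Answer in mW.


Step 1: V^2 = 0.93^2 = 0.8649 V^2
Step 2: P = C*V^2*f = 3.02e-12 F * 0.8649 * 2.4e9 Hz
Step 3: P = 6.2687952e-03 W
Step 4: P = 6.269 mW

6.269


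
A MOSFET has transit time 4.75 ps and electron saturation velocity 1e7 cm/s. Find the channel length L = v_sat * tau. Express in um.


Step 1: tau in seconds = 4.75 ps * 1e-12 = 4.7500e-12 s
Step 2: L = v_sat * tau = 1e7 * 4.7500e-12 = 4.7500e-05 cm
Step 3: L in um = 4.7500e-05 * 1e4 = 0.475 um

0.475


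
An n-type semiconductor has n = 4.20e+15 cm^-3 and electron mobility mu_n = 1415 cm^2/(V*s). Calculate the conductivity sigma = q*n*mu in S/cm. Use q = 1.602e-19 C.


Step 1: sigma = q * n * mu
Step 2: sigma = 1.602e-19 * 4.20e+15 * 1415
Step 3: sigma = 9.521e-01 S/cm

9.521e-01


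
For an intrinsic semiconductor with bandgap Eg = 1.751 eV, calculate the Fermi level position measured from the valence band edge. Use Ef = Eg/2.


Step 1: For an intrinsic semiconductor, the Fermi level sits at midgap.
Step 2: Ef = Eg / 2 = 1.751 / 2 = 0.8755 eV

0.8755


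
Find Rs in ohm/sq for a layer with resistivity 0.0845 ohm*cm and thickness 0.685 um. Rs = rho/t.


Step 1: Convert thickness to cm: t = 0.685 um = 6.8500e-05 cm
Step 2: Rs = rho / t = 0.0845 / 6.8500e-05
Step 3: Rs = 1233.6 ohm/sq

1233.6


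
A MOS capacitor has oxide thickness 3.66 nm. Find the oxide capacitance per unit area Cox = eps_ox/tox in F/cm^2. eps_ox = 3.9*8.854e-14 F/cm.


Step 1: eps_ox = 3.9 * 8.854e-14 = 3.45306e-13 F/cm
Step 2: tox in cm = 3.66 nm * 1e-7 = 3.6600e-07 cm
Step 3: Cox = 3.45306e-13 / 3.6600e-07 = 9.43e-07 F/cm^2

9.43e-07


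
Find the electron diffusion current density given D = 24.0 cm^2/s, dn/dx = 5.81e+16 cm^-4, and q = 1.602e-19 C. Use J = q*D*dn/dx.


Step 1: J = q * D * (dn/dx)
Step 2: J = 1.602e-19 * 24.0 * 5.81e+16
Step 3: J = 2.23e-01 A/cm^2

2.23e-01


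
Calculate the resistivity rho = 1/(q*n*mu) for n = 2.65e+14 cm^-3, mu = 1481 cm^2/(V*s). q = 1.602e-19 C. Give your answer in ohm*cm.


Step 1: sigma = q * n * mu = 1.602e-19 * 2.65e+14 * 1481 = 6.28729e-02 S/cm
Step 2: rho = 1 / sigma = 1 / 6.28729e-02 = 15.91 ohm*cm

15.91


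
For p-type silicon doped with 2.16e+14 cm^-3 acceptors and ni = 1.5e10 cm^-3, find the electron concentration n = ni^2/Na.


Step 1: Majority hole concentration p ≈ Na = 2.16e+14 cm^-3
Step 2: n = ni^2 / Na = (1.5e10)^2 / 2.16e+14
Step 3: n = 1.04e+06 cm^-3

1.04e+06


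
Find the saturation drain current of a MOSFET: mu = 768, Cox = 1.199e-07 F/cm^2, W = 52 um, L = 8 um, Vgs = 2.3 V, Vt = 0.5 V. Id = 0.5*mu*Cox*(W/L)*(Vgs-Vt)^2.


Step 1: Overdrive voltage Vov = Vgs - Vt = 2.3 - 0.5 = 1.8 V
Step 2: W/L = 52/8 = 6.5
Step 3: Id = 0.5 * 768 * 1.199e-07 * 6.5 * 1.8^2
Step 4: Id = 9.70e-04 A

9.70e-04


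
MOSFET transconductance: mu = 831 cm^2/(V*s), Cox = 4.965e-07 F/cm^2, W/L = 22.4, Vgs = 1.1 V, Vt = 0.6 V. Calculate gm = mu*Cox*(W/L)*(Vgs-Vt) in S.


Step 1: Vov = Vgs - Vt = 1.1 - 0.6 = 0.5 V
Step 2: gm = mu * Cox * (W/L) * Vov
Step 3: gm = 831 * 4.965e-07 * 22.4 * 0.5 = 4.62e-03 S

4.62e-03


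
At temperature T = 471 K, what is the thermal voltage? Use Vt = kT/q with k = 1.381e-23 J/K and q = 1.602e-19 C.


Step 1: kT = 1.381e-23 * 471 = 6.50451e-21 J
Step 2: Vt = kT/q = 6.50451e-21 / 1.602e-19
Step 3: Vt = 0.0406 V

0.0406


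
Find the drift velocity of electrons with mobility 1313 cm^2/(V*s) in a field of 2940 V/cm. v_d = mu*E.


Step 1: v_d = mu * E
Step 2: v_d = 1313 * 2940 = 3860220
Step 3: v_d = 3.86e+06 cm/s

3.86e+06


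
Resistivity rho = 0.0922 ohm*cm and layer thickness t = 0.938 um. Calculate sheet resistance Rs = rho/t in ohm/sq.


Step 1: Convert thickness to cm: t = 0.938 um = 9.3800e-05 cm
Step 2: Rs = rho / t = 0.0922 / 9.3800e-05
Step 3: Rs = 982.9 ohm/sq

982.9


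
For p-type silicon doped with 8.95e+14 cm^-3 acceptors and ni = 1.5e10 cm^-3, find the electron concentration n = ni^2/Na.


Step 1: Majority hole concentration p ≈ Na = 8.95e+14 cm^-3
Step 2: n = ni^2 / Na = (1.5e10)^2 / 8.95e+14
Step 3: n = 2.51e+05 cm^-3

2.51e+05


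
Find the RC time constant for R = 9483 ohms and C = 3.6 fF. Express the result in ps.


Step 1: tau = R * C
Step 2: tau = 9483 * 3.6 fF = 9483 * 3.6e-15 F
Step 3: tau = 3.41388e-11 s = 34.1388 ps

34.1388


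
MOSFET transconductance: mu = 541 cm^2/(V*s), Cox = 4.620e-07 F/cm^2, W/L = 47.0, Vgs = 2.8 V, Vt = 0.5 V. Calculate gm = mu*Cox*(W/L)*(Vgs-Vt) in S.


Step 1: Vov = Vgs - Vt = 2.8 - 0.5 = 2.3 V
Step 2: gm = mu * Cox * (W/L) * Vov
Step 3: gm = 541 * 4.620e-07 * 47.0 * 2.3 = 2.70e-02 S

2.70e-02


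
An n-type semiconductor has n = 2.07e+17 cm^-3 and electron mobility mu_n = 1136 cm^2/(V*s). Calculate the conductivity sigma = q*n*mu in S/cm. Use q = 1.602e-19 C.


Step 1: sigma = q * n * mu
Step 2: sigma = 1.602e-19 * 2.07e+17 * 1136
Step 3: sigma = 3.767e+01 S/cm

3.767e+01


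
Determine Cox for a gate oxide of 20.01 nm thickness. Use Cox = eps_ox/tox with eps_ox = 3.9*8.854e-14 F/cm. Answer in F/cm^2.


Step 1: eps_ox = 3.9 * 8.854e-14 = 3.45306e-13 F/cm
Step 2: tox in cm = 20.01 nm * 1e-7 = 2.0010e-06 cm
Step 3: Cox = 3.45306e-13 / 2.0010e-06 = 1.73e-07 F/cm^2

1.73e-07


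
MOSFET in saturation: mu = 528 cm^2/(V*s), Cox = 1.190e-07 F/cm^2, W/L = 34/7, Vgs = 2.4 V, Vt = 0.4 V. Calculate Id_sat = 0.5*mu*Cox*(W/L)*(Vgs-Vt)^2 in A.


Step 1: Overdrive voltage Vov = Vgs - Vt = 2.4 - 0.4 = 2.0 V
Step 2: W/L = 34/7 = 4.85714
Step 3: Id = 0.5 * 528 * 1.190e-07 * 4.85714 * 2.0^2
Step 4: Id = 6.10e-04 A

6.10e-04


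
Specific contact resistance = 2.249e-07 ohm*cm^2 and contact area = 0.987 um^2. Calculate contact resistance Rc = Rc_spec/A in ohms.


Step 1: Convert area to cm^2: 0.987 um^2 = 9.8700e-09 cm^2
Step 2: Rc = Rc_spec / A = 2.249e-07 / 9.8700e-09
Step 3: Rc = 2.28e+01 ohms

2.28e+01


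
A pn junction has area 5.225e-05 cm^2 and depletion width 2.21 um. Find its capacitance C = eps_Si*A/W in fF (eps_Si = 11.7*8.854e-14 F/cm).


Step 1: eps_Si = 11.7 * 8.854e-14 = 1.035918e-12 F/cm
Step 2: W in cm = 2.21 * 1e-4 = 2.21e-04 cm
Step 3: C = 1.035918e-12 * 5.225e-05 / 2.21e-04 = 2.449173e-13 F
Step 4: C = 244.92 fF

244.92


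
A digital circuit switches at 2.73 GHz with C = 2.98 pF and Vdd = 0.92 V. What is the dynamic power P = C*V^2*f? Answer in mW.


Step 1: V^2 = 0.92^2 = 0.8464 V^2
Step 2: P = C*V^2*f = 2.98e-12 F * 0.8464 * 2.73e9 Hz
Step 3: P = 6.88580256e-03 W
Step 4: P = 6.886 mW

6.886


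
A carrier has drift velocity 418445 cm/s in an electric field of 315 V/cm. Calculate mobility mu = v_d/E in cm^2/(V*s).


Step 1: mu = v_d / E
Step 2: mu = 418445 / 315
Step 3: mu = 1328.4 cm^2/(V*s)

1328.4


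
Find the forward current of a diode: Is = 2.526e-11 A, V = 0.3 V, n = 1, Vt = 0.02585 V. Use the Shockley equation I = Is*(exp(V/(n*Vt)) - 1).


Step 1: V/(n*Vt) = 0.3/(1*0.02585) = 11.6054
Step 2: exp(11.6054) = 1.0969e+05
Step 3: I = 2.526e-11 * (1.0969e+05 - 1) = 2.77e-06 A

2.77e-06


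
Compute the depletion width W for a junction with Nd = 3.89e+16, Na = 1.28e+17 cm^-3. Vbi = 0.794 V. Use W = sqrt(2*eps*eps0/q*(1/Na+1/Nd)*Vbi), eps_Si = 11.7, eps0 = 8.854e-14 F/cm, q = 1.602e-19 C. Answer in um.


Step 1: 1/Na + 1/Nd = 1/1.28e+17 + 1/3.89e+16 = 3.35194e-17
Step 2: 2*eps*eps0/q = 2*11.7*8.854e-14/1.602e-19 = 1.293281e+07
Step 3: W^2 = 1.293281e+07 * 3.35194e-17 * 0.794 = 3.44199e-10
Step 4: W = sqrt(3.44199e-10) = 1.855e-05 cm = 0.1855 um

0.1855


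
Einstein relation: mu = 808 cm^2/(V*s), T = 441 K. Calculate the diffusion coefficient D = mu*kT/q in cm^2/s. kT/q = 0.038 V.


Step 1: D = mu * (kT/q)
Step 2: D = 808 * 0.038
Step 3: D = 30.7 cm^2/s

30.7


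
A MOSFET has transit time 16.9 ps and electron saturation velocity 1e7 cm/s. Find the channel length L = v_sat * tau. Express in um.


Step 1: tau in seconds = 16.9 ps * 1e-12 = 1.6900e-11 s
Step 2: L = v_sat * tau = 1e7 * 1.6900e-11 = 1.6900e-04 cm
Step 3: L in um = 1.6900e-04 * 1e4 = 1.69 um

1.69


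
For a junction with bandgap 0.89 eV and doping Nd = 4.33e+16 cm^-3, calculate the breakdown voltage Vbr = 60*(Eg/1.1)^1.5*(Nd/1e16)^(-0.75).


Step 1: Eg/1.1 = 0.89/1.1 = 0.809091
Step 2: (Eg/1.1)^1.5 = 0.809091^1.5 = 0.727773
Step 3: (Nd/1e16)^(-0.75) = (4.33)^(-0.75) = 0.333146
Step 4: Vbr = 60 * 0.727773 * 0.333146 = 14.5 V

14.5


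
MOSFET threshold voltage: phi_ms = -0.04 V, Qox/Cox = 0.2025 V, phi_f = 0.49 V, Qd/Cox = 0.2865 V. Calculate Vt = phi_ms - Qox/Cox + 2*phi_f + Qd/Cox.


Step 1: Vt = phi_ms - Qox/Cox + 2*phi_f + Qd/Cox
Step 2: Vt = -0.04 - 0.2025 + 2*0.49 + 0.2865
Step 3: Vt = -0.04 - 0.2025 + 0.98 + 0.2865
Step 4: Vt = 1.024 V

1.024


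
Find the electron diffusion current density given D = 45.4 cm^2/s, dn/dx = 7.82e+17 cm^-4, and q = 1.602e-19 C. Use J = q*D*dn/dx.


Step 1: J = q * D * (dn/dx)
Step 2: J = 1.602e-19 * 45.4 * 7.82e+17
Step 3: J = 5.69e+00 A/cm^2

5.69e+00


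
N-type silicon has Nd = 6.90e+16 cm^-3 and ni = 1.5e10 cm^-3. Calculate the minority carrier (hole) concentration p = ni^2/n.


Step 1: Since Nd >> ni, n ≈ Nd = 6.90e+16 cm^-3
Step 2: p = ni^2 / n = (1.5e10)^2 / 6.90e+16
Step 3: p = 2.25e20 / 6.90e+16 = 3.26e+03 cm^-3

3.26e+03


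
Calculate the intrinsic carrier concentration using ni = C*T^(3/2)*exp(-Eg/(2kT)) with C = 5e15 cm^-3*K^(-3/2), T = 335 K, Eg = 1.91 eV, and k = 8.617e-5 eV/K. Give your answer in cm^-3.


Step 1: Compute kT = 8.617e-5 * 335 = 0.02886695 eV
Step 2: Exponent = -Eg/(2kT) = -1.91/(2*0.02886695) = -33.08282
Step 3: T^(3/2) = 335^1.5 = 6131.51
Step 4: ni = 5e15 * 6131.51 * exp(-33.08282) = 1.31e+05 cm^-3

1.31e+05


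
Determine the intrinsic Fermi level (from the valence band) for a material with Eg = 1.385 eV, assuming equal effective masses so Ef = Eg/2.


Step 1: For an intrinsic semiconductor, the Fermi level sits at midgap.
Step 2: Ef = Eg / 2 = 1.385 / 2 = 0.6925 eV

0.6925


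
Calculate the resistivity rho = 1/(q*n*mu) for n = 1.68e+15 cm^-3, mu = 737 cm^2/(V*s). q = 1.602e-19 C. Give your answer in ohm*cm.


Step 1: sigma = q * n * mu = 1.602e-19 * 1.68e+15 * 737 = 1.98353e-01 S/cm
Step 2: rho = 1 / sigma = 1 / 1.98353e-01 = 5.042 ohm*cm

5.042


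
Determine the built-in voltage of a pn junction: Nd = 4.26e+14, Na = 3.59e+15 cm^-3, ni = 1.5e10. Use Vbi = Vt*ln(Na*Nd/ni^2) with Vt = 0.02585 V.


Step 1: Compute Na*Nd/ni^2 = 3.59e+15 * 4.26e+14 / (1.5e10)^2 = 6.7971e+09
Step 2: ln(6.7971e+09) = 22.6398
Step 3: Vbi = 0.02585 * 22.6398 = 0.585 V

0.585


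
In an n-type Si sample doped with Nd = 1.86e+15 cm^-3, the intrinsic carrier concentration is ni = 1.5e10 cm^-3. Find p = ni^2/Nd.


Step 1: Since Nd >> ni, n ≈ Nd = 1.86e+15 cm^-3
Step 2: p = ni^2 / n = (1.5e10)^2 / 1.86e+15
Step 3: p = 2.25e20 / 1.86e+15 = 1.21e+05 cm^-3

1.21e+05


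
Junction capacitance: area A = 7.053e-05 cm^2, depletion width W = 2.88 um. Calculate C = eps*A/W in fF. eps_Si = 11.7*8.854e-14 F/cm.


Step 1: eps_Si = 11.7 * 8.854e-14 = 1.035918e-12 F/cm
Step 2: W in cm = 2.88 * 1e-4 = 2.88e-04 cm
Step 3: C = 1.035918e-12 * 7.053e-05 / 2.88e-04 = 2.536920e-13 F
Step 4: C = 253.69 fF

253.69


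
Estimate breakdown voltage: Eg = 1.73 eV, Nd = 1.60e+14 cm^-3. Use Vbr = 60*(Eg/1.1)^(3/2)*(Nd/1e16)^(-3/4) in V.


Step 1: Eg/1.1 = 1.73/1.1 = 1.572727
Step 2: (Eg/1.1)^1.5 = 1.572727^1.5 = 1.972332
Step 3: (Nd/1e16)^(-0.75) = (0.016)^(-0.75) = 22.228493
Step 4: Vbr = 60 * 1.972332 * 22.228493 = 2630.5 V

2630.5


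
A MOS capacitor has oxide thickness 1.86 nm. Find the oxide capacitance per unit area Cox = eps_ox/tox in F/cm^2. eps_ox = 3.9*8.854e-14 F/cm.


Step 1: eps_ox = 3.9 * 8.854e-14 = 3.45306e-13 F/cm
Step 2: tox in cm = 1.86 nm * 1e-7 = 1.8600e-07 cm
Step 3: Cox = 3.45306e-13 / 1.8600e-07 = 1.86e-06 F/cm^2

1.86e-06


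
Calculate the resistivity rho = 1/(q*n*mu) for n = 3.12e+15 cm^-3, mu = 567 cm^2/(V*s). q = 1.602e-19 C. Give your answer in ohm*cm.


Step 1: sigma = q * n * mu = 1.602e-19 * 3.12e+15 * 567 = 2.83400e-01 S/cm
Step 2: rho = 1 / sigma = 1 / 2.83400e-01 = 3.529 ohm*cm

3.529


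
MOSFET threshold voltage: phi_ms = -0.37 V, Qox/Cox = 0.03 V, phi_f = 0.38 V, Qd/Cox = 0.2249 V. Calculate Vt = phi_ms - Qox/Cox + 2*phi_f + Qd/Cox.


Step 1: Vt = phi_ms - Qox/Cox + 2*phi_f + Qd/Cox
Step 2: Vt = -0.37 - 0.03 + 2*0.38 + 0.2249
Step 3: Vt = -0.37 - 0.03 + 0.76 + 0.2249
Step 4: Vt = 0.5849 V

0.5849


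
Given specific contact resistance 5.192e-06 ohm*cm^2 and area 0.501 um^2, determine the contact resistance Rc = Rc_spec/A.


Step 1: Convert area to cm^2: 0.501 um^2 = 5.0100e-09 cm^2
Step 2: Rc = Rc_spec / A = 5.192e-06 / 5.0100e-09
Step 3: Rc = 1.04e+03 ohms

1.04e+03


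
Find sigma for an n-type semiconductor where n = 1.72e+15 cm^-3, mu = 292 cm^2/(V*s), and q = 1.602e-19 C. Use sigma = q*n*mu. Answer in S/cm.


Step 1: sigma = q * n * mu
Step 2: sigma = 1.602e-19 * 1.72e+15 * 292
Step 3: sigma = 8.046e-02 S/cm

8.046e-02


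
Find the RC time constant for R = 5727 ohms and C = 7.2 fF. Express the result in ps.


Step 1: tau = R * C
Step 2: tau = 5727 * 7.2 fF = 5727 * 7.2e-15 F
Step 3: tau = 4.12344e-11 s = 41.2344 ps

41.2344


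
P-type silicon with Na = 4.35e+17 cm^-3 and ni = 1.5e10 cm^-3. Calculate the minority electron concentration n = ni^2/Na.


Step 1: Majority hole concentration p ≈ Na = 4.35e+17 cm^-3
Step 2: n = ni^2 / Na = (1.5e10)^2 / 4.35e+17
Step 3: n = 5.17e+02 cm^-3

5.17e+02


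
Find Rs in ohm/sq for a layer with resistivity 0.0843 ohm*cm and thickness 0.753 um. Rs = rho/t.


Step 1: Convert thickness to cm: t = 0.753 um = 7.5300e-05 cm
Step 2: Rs = rho / t = 0.0843 / 7.5300e-05
Step 3: Rs = 1119.5 ohm/sq

1119.5


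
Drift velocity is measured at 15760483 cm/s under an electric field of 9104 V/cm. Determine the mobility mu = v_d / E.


Step 1: mu = v_d / E
Step 2: mu = 15760483 / 9104
Step 3: mu = 1731.16 cm^2/(V*s)

1731.16


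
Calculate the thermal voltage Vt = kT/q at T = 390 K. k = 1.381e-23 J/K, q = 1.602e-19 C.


Step 1: kT = 1.381e-23 * 390 = 5.3859e-21 J
Step 2: Vt = kT/q = 5.3859e-21 / 1.602e-19
Step 3: Vt = 0.03362 V

0.03362


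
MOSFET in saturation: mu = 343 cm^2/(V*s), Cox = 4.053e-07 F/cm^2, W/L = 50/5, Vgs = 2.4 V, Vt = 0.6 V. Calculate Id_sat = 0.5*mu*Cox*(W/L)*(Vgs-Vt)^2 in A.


Step 1: Overdrive voltage Vov = Vgs - Vt = 2.4 - 0.6 = 1.8 V
Step 2: W/L = 50/5 = 10
Step 3: Id = 0.5 * 343 * 4.053e-07 * 10 * 1.8^2
Step 4: Id = 2.25e-03 A

2.25e-03


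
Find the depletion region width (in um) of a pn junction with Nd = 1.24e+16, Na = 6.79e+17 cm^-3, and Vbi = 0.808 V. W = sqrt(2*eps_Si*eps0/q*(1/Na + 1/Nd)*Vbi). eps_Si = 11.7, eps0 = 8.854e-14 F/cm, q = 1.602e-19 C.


Step 1: 1/Na + 1/Nd = 1/6.79e+17 + 1/1.24e+16 = 8.21179e-17
Step 2: 2*eps*eps0/q = 2*11.7*8.854e-14/1.602e-19 = 1.293281e+07
Step 3: W^2 = 1.293281e+07 * 8.21179e-17 * 0.808 = 8.58108e-10
Step 4: W = sqrt(8.58108e-10) = 2.929e-05 cm = 0.2929 um

0.2929


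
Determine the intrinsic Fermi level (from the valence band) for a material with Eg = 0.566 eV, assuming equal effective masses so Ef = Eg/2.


Step 1: For an intrinsic semiconductor, the Fermi level sits at midgap.
Step 2: Ef = Eg / 2 = 0.566 / 2 = 0.283 eV

0.283


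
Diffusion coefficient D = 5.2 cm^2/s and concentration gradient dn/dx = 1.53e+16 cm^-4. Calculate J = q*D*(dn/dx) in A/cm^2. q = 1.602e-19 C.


Step 1: J = q * D * (dn/dx)
Step 2: J = 1.602e-19 * 5.2 * 1.53e+16
Step 3: J = 1.27e-02 A/cm^2

1.27e-02


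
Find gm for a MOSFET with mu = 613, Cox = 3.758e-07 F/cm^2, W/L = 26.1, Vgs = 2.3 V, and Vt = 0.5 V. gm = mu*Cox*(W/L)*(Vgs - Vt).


Step 1: Vov = Vgs - Vt = 2.3 - 0.5 = 1.8 V
Step 2: gm = mu * Cox * (W/L) * Vov
Step 3: gm = 613 * 3.758e-07 * 26.1 * 1.8 = 1.08e-02 S

1.08e-02


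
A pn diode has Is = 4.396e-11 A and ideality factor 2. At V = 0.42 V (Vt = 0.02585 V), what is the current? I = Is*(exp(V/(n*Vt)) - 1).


Step 1: V/(n*Vt) = 0.42/(2*0.02585) = 8.1238
Step 2: exp(8.1238) = 3.3738e+03
Step 3: I = 4.396e-11 * (3.3738e+03 - 1) = 1.48e-07 A

1.48e-07


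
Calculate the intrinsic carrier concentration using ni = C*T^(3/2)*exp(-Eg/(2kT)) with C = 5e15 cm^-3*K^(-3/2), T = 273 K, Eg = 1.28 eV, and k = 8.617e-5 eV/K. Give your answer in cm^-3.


Step 1: Compute kT = 8.617e-5 * 273 = 0.02352441 eV
Step 2: Exponent = -Eg/(2kT) = -1.28/(2*0.02352441) = -27.20578
Step 3: T^(3/2) = 273^1.5 = 4510.70
Step 4: ni = 5e15 * 4510.70 * exp(-27.20578) = 3.45e+07 cm^-3

3.45e+07


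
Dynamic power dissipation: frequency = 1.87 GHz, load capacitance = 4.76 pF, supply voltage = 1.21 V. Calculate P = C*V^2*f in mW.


Step 1: V^2 = 1.21^2 = 1.4641 V^2
Step 2: P = C*V^2*f = 4.76e-12 F * 1.4641 * 1.87e9 Hz
Step 3: P = 1.303224692e-02 W
Step 4: P = 13.032 mW

13.032


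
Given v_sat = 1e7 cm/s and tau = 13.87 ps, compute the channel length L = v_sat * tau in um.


Step 1: tau in seconds = 13.87 ps * 1e-12 = 1.3870e-11 s
Step 2: L = v_sat * tau = 1e7 * 1.3870e-11 = 1.3870e-04 cm
Step 3: L in um = 1.3870e-04 * 1e4 = 1.387 um

1.387


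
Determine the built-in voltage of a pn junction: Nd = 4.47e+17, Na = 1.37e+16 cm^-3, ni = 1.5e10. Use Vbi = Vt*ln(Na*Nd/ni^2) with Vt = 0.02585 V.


Step 1: Compute Na*Nd/ni^2 = 1.37e+16 * 4.47e+17 / (1.5e10)^2 = 2.7217e+13
Step 2: ln(2.7217e+13) = 30.9349
Step 3: Vbi = 0.02585 * 30.9349 = 0.8 V

0.8


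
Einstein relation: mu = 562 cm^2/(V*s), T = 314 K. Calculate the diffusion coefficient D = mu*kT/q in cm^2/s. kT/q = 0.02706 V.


Step 1: D = mu * (kT/q)
Step 2: D = 562 * 0.02706
Step 3: D = 15.21 cm^2/s

15.21


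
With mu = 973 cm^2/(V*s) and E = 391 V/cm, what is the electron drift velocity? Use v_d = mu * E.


Step 1: v_d = mu * E
Step 2: v_d = 973 * 391 = 380443
Step 3: v_d = 3.80e+05 cm/s

3.80e+05


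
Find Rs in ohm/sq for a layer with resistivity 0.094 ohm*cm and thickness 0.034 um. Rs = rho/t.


Step 1: Convert thickness to cm: t = 0.034 um = 3.4000e-06 cm
Step 2: Rs = rho / t = 0.094 / 3.4000e-06
Step 3: Rs = 27647.1 ohm/sq

27647.1


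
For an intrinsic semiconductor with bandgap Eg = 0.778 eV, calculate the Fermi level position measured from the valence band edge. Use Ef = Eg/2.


Step 1: For an intrinsic semiconductor, the Fermi level sits at midgap.
Step 2: Ef = Eg / 2 = 0.778 / 2 = 0.389 eV

0.389


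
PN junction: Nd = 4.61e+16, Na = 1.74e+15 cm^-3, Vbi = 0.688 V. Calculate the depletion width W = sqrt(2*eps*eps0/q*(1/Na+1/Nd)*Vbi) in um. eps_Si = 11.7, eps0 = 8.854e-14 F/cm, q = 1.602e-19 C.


Step 1: 1/Na + 1/Nd = 1/1.74e+15 + 1/4.61e+16 = 5.96405e-16
Step 2: 2*eps*eps0/q = 2*11.7*8.854e-14/1.602e-19 = 1.293281e+07
Step 3: W^2 = 1.293281e+07 * 5.96405e-16 * 0.688 = 5.30668e-09
Step 4: W = sqrt(5.30668e-09) = 7.285e-05 cm = 0.7285 um

0.7285


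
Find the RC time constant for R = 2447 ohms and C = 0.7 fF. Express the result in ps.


Step 1: tau = R * C
Step 2: tau = 2447 * 0.7 fF = 2447 * 7.0e-16 F
Step 3: tau = 1.7129e-12 s = 1.7129 ps

1.7129


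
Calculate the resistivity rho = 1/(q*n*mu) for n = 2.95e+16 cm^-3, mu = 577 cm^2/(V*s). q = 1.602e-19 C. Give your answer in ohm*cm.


Step 1: sigma = q * n * mu = 1.602e-19 * 2.95e+16 * 577 = 2.72684e+00 S/cm
Step 2: rho = 1 / sigma = 1 / 2.72684e+00 = 0.3667 ohm*cm

0.3667


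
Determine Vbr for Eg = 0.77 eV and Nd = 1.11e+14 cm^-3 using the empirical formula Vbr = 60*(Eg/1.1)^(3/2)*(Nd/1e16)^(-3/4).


Step 1: Eg/1.1 = 0.77/1.1 = 0.700000
Step 2: (Eg/1.1)^1.5 = 0.700000^1.5 = 0.585662
Step 3: (Nd/1e16)^(-0.75) = (0.0111)^(-0.75) = 29.242047
Step 4: Vbr = 60 * 0.585662 * 29.242047 = 1027.6 V

1027.6


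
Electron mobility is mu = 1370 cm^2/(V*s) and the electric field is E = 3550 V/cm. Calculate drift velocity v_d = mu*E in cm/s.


Step 1: v_d = mu * E
Step 2: v_d = 1370 * 3550 = 4863500
Step 3: v_d = 4.86e+06 cm/s

4.86e+06


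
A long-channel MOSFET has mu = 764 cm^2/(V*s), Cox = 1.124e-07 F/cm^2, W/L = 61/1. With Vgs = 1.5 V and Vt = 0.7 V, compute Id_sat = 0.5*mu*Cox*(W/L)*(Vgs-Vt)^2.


Step 1: Overdrive voltage Vov = Vgs - Vt = 1.5 - 0.7 = 0.8 V
Step 2: W/L = 61/1 = 61
Step 3: Id = 0.5 * 764 * 1.124e-07 * 61 * 0.8^2
Step 4: Id = 1.68e-03 A

1.68e-03


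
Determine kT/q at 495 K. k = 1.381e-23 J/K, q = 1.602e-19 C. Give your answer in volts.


Step 1: kT = 1.381e-23 * 495 = 6.83595e-21 J
Step 2: Vt = kT/q = 6.83595e-21 / 1.602e-19
Step 3: Vt = 0.04267 V

0.04267


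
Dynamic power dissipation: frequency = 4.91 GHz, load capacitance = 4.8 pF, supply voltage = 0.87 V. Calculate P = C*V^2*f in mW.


Step 1: V^2 = 0.87^2 = 0.7569 V^2
Step 2: P = C*V^2*f = 4.8e-12 F * 0.7569 * 4.91e9 Hz
Step 3: P = 1.78386192e-02 W
Step 4: P = 17.839 mW

17.839


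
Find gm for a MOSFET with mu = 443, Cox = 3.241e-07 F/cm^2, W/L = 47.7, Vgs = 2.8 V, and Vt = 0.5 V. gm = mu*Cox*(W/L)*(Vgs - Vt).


Step 1: Vov = Vgs - Vt = 2.8 - 0.5 = 2.3 V
Step 2: gm = mu * Cox * (W/L) * Vov
Step 3: gm = 443 * 3.241e-07 * 47.7 * 2.3 = 1.58e-02 S

1.58e-02


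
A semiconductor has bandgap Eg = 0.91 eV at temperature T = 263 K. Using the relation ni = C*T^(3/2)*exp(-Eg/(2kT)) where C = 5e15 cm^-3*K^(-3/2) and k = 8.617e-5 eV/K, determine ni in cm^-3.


Step 1: Compute kT = 8.617e-5 * 263 = 0.02266271 eV
Step 2: Exponent = -Eg/(2kT) = -0.91/(2*0.02266271) = -20.07703
Step 3: T^(3/2) = 263^1.5 = 4265.14
Step 4: ni = 5e15 * 4265.14 * exp(-20.07703) = 4.07e+10 cm^-3

4.07e+10


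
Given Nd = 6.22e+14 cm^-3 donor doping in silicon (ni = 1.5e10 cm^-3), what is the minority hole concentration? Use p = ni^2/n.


Step 1: Since Nd >> ni, n ≈ Nd = 6.22e+14 cm^-3
Step 2: p = ni^2 / n = (1.5e10)^2 / 6.22e+14
Step 3: p = 2.25e20 / 6.22e+14 = 3.62e+05 cm^-3

3.62e+05


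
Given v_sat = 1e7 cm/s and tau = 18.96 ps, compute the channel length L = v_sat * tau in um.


Step 1: tau in seconds = 18.96 ps * 1e-12 = 1.8960e-11 s
Step 2: L = v_sat * tau = 1e7 * 1.8960e-11 = 1.8960e-04 cm
Step 3: L in um = 1.8960e-04 * 1e4 = 1.896 um

1.896


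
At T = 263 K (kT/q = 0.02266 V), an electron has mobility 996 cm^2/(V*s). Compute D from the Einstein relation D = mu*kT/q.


Step 1: D = mu * (kT/q)
Step 2: D = 996 * 0.02266
Step 3: D = 22.57 cm^2/s

22.57


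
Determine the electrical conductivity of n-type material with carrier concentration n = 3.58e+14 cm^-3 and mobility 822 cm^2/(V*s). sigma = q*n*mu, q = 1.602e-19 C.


Step 1: sigma = q * n * mu
Step 2: sigma = 1.602e-19 * 3.58e+14 * 822
Step 3: sigma = 4.714e-02 S/cm

4.714e-02


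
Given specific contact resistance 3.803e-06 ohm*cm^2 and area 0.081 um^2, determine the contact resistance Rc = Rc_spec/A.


Step 1: Convert area to cm^2: 0.081 um^2 = 8.1000e-10 cm^2
Step 2: Rc = Rc_spec / A = 3.803e-06 / 8.1000e-10
Step 3: Rc = 4.70e+03 ohms

4.70e+03


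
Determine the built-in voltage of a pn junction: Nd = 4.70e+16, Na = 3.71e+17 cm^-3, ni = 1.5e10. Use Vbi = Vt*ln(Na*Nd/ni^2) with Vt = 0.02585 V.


Step 1: Compute Na*Nd/ni^2 = 3.71e+17 * 4.70e+16 / (1.5e10)^2 = 7.7498e+13
Step 2: ln(7.7498e+13) = 31.9813
Step 3: Vbi = 0.02585 * 31.9813 = 0.827 V

0.827


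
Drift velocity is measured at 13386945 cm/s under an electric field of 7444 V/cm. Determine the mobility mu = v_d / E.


Step 1: mu = v_d / E
Step 2: mu = 13386945 / 7444
Step 3: mu = 1798.35 cm^2/(V*s)

1798.35


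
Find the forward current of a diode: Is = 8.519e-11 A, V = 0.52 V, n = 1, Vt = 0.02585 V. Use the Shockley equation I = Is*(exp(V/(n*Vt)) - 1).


Step 1: V/(n*Vt) = 0.52/(1*0.02585) = 20.1161
Step 2: exp(20.1161) = 5.4489e+08
Step 3: I = 8.519e-11 * (5.4489e+08 - 1) = 4.64e-02 A

4.64e-02


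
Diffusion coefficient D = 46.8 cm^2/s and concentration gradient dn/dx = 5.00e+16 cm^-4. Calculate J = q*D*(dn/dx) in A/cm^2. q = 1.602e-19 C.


Step 1: J = q * D * (dn/dx)
Step 2: J = 1.602e-19 * 46.8 * 5.00e+16
Step 3: J = 3.75e-01 A/cm^2

3.75e-01
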